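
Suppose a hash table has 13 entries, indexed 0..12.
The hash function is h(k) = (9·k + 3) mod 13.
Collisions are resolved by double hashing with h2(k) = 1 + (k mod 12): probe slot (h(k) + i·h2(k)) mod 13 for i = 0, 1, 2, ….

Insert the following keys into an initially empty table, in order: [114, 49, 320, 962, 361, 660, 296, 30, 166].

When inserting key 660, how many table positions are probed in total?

114 hashes to 2; slot 2 is free => place at 2.
49 hashes to 2, h2=2; 2 taken => place at 4.
320 hashes to 10; slot 10 is free => place at 10.
962 hashes to 3; slot 3 is free => place at 3.
361 hashes to 2, h2=2; 2,4 taken => place at 6.
660 hashes to 2, h2=1; 2,3,4 taken => place at 5.
296 hashes to 2, h2=9; 2 taken => place at 11.
30 hashes to 0; slot 0 is free => place at 0.
166 hashes to 2, h2=11; 2,0,11 taken => place at 9.
Table: [30, ∅, 114, 962, 49, 660, 361, ∅, ∅, 166, 320, 296, ∅]

4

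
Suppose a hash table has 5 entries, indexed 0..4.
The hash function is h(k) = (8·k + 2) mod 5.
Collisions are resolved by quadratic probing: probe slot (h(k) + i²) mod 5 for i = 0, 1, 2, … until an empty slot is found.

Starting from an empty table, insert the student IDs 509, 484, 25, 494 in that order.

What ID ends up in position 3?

494

509: h=4 -> slot 4
484: h=4, probe 4,0 -> slot 0
25: h=2 -> slot 2
494: h=4, probe 4,0,3 -> slot 3
Table: [484, ., 25, 494, 509]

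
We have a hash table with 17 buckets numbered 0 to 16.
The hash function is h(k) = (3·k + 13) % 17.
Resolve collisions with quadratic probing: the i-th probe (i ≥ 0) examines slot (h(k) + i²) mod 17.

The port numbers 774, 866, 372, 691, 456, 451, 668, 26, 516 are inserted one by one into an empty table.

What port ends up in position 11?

Insert 774: h=6, slot 6 empty => index 6.
Insert 866: h=10, slot 10 empty => index 10.
Insert 372: h=7, slot 7 empty => index 7.
Insert 691: h=12, slot 12 empty => index 12.
Insert 456: h=4, slot 4 empty => index 4.
Insert 451: h=6, slots 6,7,10 occupied => index 15.
Insert 668: h=11, slot 11 empty => index 11.
Insert 26: h=6, slots 6,7,10,15 occupied => index 5.
Insert 516: h=14, slot 14 empty => index 14.
Table: [_, _, _, _, 456, 26, 774, 372, _, _, 866, 668, 691, _, 516, 451, _]

668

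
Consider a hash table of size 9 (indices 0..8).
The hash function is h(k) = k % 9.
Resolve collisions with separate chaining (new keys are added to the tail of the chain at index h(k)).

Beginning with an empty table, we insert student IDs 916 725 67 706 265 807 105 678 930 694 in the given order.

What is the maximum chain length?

916 → bucket 7
725 → bucket 5
67 → bucket 4
706 → bucket 4 (collision)
265 → bucket 4 (collision)
807 → bucket 6
105 → bucket 6 (collision)
678 → bucket 3
930 → bucket 3 (collision)
694 → bucket 1
Final buckets:
0: -
1: 694
2: -
3: 678 -> 930
4: 67 -> 706 -> 265
5: 725
6: 807 -> 105
7: 916
8: -

3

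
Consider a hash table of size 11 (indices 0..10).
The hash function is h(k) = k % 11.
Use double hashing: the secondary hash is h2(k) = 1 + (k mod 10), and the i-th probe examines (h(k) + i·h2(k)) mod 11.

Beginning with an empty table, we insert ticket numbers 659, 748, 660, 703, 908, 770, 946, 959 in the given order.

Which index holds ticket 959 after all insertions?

Insert 659: h=10, slot 10 empty -> index 10.
Insert 748: h=0, slot 0 empty -> index 0.
Insert 660: h=0, h2=1, slot 0 occupied -> index 1.
Insert 703: h=10, h2=4, slot 10 occupied -> index 3.
Insert 908: h=6, slot 6 empty -> index 6.
Insert 770: h=0, h2=1, slots 0,1 occupied -> index 2.
Insert 946: h=0, h2=7, slot 0 occupied -> index 7.
Insert 959: h=2, h2=10, slots 2,1,0,10 occupied -> index 9.
Table: [748, 660, 770, 703, —, —, 908, 946, —, 959, 659]

9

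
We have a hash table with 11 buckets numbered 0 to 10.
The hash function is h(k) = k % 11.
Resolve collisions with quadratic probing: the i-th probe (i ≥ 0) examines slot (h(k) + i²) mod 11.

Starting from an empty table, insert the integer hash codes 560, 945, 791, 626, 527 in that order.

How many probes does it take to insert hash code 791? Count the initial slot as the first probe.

Insert 560: h=10, slot 10 empty => index 10.
Insert 945: h=10, slot 10 occupied => index 0.
Insert 791: h=10, slots 10,0 occupied => index 3.
Insert 626: h=10, slots 10,0,3 occupied => index 8.
Insert 527: h=10, slots 10,0,3,8 occupied => index 4.
Table: [945, ., ., 791, 527, ., ., ., 626, ., 560]

3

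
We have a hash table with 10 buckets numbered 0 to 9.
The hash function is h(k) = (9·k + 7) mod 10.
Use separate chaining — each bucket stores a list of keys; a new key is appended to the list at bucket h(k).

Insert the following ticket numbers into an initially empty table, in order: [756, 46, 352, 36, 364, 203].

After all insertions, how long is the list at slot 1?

3

Insert 756: h=1, bucket 1 empty -> new chain.
Insert 46: h=1, bucket 1 nonempty -> append to chain.
Insert 352: h=5, bucket 5 empty -> new chain.
Insert 36: h=1, bucket 1 nonempty -> append to chain.
Insert 364: h=3, bucket 3 empty -> new chain.
Insert 203: h=4, bucket 4 empty -> new chain.
Final buckets:
0: —
1: 756 -> 46 -> 36
2: —
3: 364
4: 203
5: 352
6: —
7: —
8: —
9: —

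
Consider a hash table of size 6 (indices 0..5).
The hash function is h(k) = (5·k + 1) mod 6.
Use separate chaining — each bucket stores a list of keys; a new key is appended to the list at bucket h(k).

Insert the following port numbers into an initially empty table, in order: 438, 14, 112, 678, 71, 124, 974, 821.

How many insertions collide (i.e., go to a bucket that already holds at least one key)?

4

438 -> bucket 1
14 -> bucket 5
112 -> bucket 3
678 -> bucket 1 (collision)
71 -> bucket 2
124 -> bucket 3 (collision)
974 -> bucket 5 (collision)
821 -> bucket 2 (collision)
Final buckets:
0: .
1: 438 -> 678
2: 71 -> 821
3: 112 -> 124
4: .
5: 14 -> 974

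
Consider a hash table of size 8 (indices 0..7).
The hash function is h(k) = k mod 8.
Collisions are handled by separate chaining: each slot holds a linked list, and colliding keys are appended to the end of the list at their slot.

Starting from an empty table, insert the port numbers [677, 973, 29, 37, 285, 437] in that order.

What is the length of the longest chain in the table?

Insert 677: h=5, bucket 5 empty -> new chain.
Insert 973: h=5, bucket 5 nonempty -> append to chain.
Insert 29: h=5, bucket 5 nonempty -> append to chain.
Insert 37: h=5, bucket 5 nonempty -> append to chain.
Insert 285: h=5, bucket 5 nonempty -> append to chain.
Insert 437: h=5, bucket 5 nonempty -> append to chain.
Final buckets:
0: .
1: .
2: .
3: .
4: .
5: 677 -> 973 -> 29 -> 37 -> 285 -> 437
6: .
7: .

6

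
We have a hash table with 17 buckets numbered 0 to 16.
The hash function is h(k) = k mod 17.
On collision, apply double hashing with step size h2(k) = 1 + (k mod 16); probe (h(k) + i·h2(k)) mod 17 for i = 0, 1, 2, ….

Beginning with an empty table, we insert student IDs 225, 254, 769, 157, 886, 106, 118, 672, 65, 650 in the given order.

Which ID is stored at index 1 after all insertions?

225 hashes to 4; slot 4 is free -> place at 4.
254 hashes to 16; slot 16 is free -> place at 16.
769 hashes to 4, h2=2; 4 taken -> place at 6.
157 hashes to 4, h2=14; 4 taken -> place at 1.
886 hashes to 2; slot 2 is free -> place at 2.
106 hashes to 4, h2=11; 4 taken -> place at 15.
118 hashes to 16, h2=7; 16,6 taken -> place at 13.
672 hashes to 9; slot 9 is free -> place at 9.
65 hashes to 14; slot 14 is free -> place at 14.
650 hashes to 4, h2=11; 4,15,9 taken -> place at 3.
Table: [—, 157, 886, 650, 225, —, 769, —, —, 672, —, —, —, 118, 65, 106, 254]

157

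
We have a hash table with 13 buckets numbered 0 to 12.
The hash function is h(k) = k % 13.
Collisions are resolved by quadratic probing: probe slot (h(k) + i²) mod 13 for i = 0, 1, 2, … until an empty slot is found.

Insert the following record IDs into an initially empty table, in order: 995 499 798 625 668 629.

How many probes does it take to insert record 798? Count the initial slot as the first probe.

2

Insert 995: h=7, slot 7 empty -> index 7.
Insert 499: h=5, slot 5 empty -> index 5.
Insert 798: h=5, slot 5 occupied -> index 6.
Insert 625: h=1, slot 1 empty -> index 1.
Insert 668: h=5, slots 5,6 occupied -> index 9.
Insert 629: h=5, slots 5,6,9,1 occupied -> index 8.
Table: [∅, 625, ∅, ∅, ∅, 499, 798, 995, 629, 668, ∅, ∅, ∅]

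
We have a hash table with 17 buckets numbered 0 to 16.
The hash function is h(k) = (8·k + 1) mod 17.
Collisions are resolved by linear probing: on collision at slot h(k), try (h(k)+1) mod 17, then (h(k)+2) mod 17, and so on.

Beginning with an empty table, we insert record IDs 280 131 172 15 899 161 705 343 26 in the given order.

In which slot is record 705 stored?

16

Insert 280: h=14, slot 14 empty -> index 14.
Insert 131: h=12, slot 12 empty -> index 12.
Insert 172: h=0, slot 0 empty -> index 0.
Insert 15: h=2, slot 2 empty -> index 2.
Insert 899: h=2, slot 2 occupied -> index 3.
Insert 161: h=14, slot 14 occupied -> index 15.
Insert 705: h=14, slots 14,15 occupied -> index 16.
Insert 343: h=8, slot 8 empty -> index 8.
Insert 26: h=5, slot 5 empty -> index 5.
Table: [172, ∅, 15, 899, ∅, 26, ∅, ∅, 343, ∅, ∅, ∅, 131, ∅, 280, 161, 705]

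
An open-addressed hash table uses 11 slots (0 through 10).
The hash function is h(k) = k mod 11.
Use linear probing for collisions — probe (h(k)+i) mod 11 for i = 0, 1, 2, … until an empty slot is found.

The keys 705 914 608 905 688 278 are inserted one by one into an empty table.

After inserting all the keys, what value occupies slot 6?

688

705: h=1 -> slot 1
914: h=1, probe 1,2 -> slot 2
608: h=3 -> slot 3
905: h=3, probe 3,4 -> slot 4
688: h=6 -> slot 6
278: h=3, probe 3,4,5 -> slot 5
Table: [., 705, 914, 608, 905, 278, 688, ., ., ., .]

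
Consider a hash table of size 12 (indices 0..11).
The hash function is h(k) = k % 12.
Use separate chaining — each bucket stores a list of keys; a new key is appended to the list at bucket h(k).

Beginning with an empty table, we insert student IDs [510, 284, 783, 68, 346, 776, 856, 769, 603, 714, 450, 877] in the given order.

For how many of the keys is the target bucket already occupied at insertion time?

6

510 → bucket 6
284 → bucket 8
783 → bucket 3
68 → bucket 8 (collision)
346 → bucket 10
776 → bucket 8 (collision)
856 → bucket 4
769 → bucket 1
603 → bucket 3 (collision)
714 → bucket 6 (collision)
450 → bucket 6 (collision)
877 → bucket 1 (collision)
Final buckets:
0: .
1: 769 -> 877
2: .
3: 783 -> 603
4: 856
5: .
6: 510 -> 714 -> 450
7: .
8: 284 -> 68 -> 776
9: .
10: 346
11: .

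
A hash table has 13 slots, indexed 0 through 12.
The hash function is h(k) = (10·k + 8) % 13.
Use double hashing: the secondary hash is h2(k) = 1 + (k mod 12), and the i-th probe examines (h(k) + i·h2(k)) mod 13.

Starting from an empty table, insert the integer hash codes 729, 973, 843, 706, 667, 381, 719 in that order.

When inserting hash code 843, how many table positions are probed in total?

3

Insert 729: h=5, slot 5 empty → index 5.
Insert 973: h=1, slot 1 empty → index 1.
Insert 843: h=1, h2=4, slots 1,5 occupied → index 9.
Insert 706: h=9, h2=11, slot 9 occupied → index 7.
Insert 667: h=9, h2=8, slot 9 occupied → index 4.
Insert 381: h=9, h2=10, slot 9 occupied → index 6.
Insert 719: h=9, h2=12, slot 9 occupied → index 8.
Table: [-, 973, -, -, 667, 729, 381, 706, 719, 843, -, -, -]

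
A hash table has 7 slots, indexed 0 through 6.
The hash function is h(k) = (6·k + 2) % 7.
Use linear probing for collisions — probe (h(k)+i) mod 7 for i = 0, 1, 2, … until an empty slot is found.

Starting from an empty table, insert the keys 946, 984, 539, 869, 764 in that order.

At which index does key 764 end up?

946 hashes to 1; slot 1 is free → place at 1.
984 hashes to 5; slot 5 is free → place at 5.
539 hashes to 2; slot 2 is free → place at 2.
869 hashes to 1; 1,2 taken → place at 3.
764 hashes to 1; 1,2,3 taken → place at 4.
Table: [-, 946, 539, 869, 764, 984, -]

4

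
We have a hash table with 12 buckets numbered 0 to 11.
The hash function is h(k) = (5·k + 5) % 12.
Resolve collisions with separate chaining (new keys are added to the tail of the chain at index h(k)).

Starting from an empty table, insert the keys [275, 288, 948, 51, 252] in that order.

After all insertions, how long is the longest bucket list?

275 -> bucket 0
288 -> bucket 5
948 -> bucket 5 (collision)
51 -> bucket 8
252 -> bucket 5 (collision)
Final buckets:
0: 275
1: —
2: —
3: —
4: —
5: 288 -> 948 -> 252
6: —
7: —
8: 51
9: —
10: —
11: —

3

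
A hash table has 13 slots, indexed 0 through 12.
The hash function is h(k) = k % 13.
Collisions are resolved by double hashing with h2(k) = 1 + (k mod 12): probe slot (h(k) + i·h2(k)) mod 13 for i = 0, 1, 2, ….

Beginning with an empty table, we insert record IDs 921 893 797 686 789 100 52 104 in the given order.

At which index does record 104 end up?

921: h=11 -> slot 11
893: h=9 -> slot 9
797: h=4 -> slot 4
686: h=10 -> slot 10
789: h=9, h2=10, probe 9,6 -> slot 6
100: h=9, h2=5, probe 9,1 -> slot 1
52: h=0 -> slot 0
104: h=0, h2=9, probe 0,9,5 -> slot 5
Table: [52, 100, —, —, 797, 104, 789, —, —, 893, 686, 921, —]

5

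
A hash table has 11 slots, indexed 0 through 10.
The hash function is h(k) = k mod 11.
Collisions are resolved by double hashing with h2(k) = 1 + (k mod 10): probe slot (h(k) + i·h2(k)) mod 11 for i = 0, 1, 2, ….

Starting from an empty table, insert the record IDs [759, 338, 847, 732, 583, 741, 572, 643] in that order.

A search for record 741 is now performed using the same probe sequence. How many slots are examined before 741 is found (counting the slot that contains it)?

4

759 hashes to 0; slot 0 is free => place at 0.
338 hashes to 8; slot 8 is free => place at 8.
847 hashes to 0, h2=8; 0,8 taken => place at 5.
732 hashes to 6; slot 6 is free => place at 6.
583 hashes to 0, h2=4; 0 taken => place at 4.
741 hashes to 4, h2=2; 4,6,8 taken => place at 10.
572 hashes to 0, h2=3; 0 taken => place at 3.
643 hashes to 5, h2=4; 5 taken => place at 9.
Table: [759, ., ., 572, 583, 847, 732, ., 338, 643, 741]
Lookup 741: h=4, h2=2, probe 4,6,8,10 → found at 10.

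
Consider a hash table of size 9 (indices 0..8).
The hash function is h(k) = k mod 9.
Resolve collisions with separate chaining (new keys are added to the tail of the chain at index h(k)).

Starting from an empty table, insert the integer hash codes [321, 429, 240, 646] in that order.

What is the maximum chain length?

3

Insert 321: h=6, bucket 6 empty -> new chain.
Insert 429: h=6, bucket 6 nonempty -> append to chain.
Insert 240: h=6, bucket 6 nonempty -> append to chain.
Insert 646: h=7, bucket 7 empty -> new chain.
Final buckets:
0: ∅
1: ∅
2: ∅
3: ∅
4: ∅
5: ∅
6: 321 -> 429 -> 240
7: 646
8: ∅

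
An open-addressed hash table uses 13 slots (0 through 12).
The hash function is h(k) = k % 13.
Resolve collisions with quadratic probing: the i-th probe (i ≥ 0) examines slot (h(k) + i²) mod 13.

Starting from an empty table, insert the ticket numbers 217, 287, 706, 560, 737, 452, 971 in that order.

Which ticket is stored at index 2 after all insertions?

560

Insert 217: h=9, slot 9 empty -> index 9.
Insert 287: h=1, slot 1 empty -> index 1.
Insert 706: h=4, slot 4 empty -> index 4.
Insert 560: h=1, slot 1 occupied -> index 2.
Insert 737: h=9, slot 9 occupied -> index 10.
Insert 452: h=10, slot 10 occupied -> index 11.
Insert 971: h=9, slots 9,10 occupied -> index 0.
Table: [971, 287, 560, —, 706, —, —, —, —, 217, 737, 452, —]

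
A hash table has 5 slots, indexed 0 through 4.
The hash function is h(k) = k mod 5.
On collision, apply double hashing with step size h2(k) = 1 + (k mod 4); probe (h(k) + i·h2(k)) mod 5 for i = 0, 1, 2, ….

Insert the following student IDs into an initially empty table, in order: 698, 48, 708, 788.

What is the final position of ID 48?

Insert 698: h=3, slot 3 empty => index 3.
Insert 48: h=3, h2=1, slot 3 occupied => index 4.
Insert 708: h=3, h2=1, slots 3,4 occupied => index 0.
Insert 788: h=3, h2=1, slots 3,4,0 occupied => index 1.
Table: [708, 788, -, 698, 48]

4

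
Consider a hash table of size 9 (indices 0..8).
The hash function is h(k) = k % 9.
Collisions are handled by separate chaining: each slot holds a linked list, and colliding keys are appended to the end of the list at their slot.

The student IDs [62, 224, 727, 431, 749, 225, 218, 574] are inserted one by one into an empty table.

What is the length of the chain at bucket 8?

Insert 62: h=8, bucket 8 empty -> new chain.
Insert 224: h=8, bucket 8 nonempty -> append to chain.
Insert 727: h=7, bucket 7 empty -> new chain.
Insert 431: h=8, bucket 8 nonempty -> append to chain.
Insert 749: h=2, bucket 2 empty -> new chain.
Insert 225: h=0, bucket 0 empty -> new chain.
Insert 218: h=2, bucket 2 nonempty -> append to chain.
Insert 574: h=7, bucket 7 nonempty -> append to chain.
Final buckets:
0: 225
1: ∅
2: 749 -> 218
3: ∅
4: ∅
5: ∅
6: ∅
7: 727 -> 574
8: 62 -> 224 -> 431

3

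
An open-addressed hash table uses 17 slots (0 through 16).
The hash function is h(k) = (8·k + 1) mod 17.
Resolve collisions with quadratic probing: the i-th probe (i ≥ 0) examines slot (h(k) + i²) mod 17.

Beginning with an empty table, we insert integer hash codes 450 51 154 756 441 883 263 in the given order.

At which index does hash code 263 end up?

6

450: h=14 => slot 14
51: h=1 => slot 1
154: h=9 => slot 9
756: h=14, probe 14,15 => slot 15
441: h=10 => slot 10
883: h=10, probe 10,11 => slot 11
263: h=14, probe 14,15,1,6 => slot 6
Table: [∅, 51, ∅, ∅, ∅, ∅, 263, ∅, ∅, 154, 441, 883, ∅, ∅, 450, 756, ∅]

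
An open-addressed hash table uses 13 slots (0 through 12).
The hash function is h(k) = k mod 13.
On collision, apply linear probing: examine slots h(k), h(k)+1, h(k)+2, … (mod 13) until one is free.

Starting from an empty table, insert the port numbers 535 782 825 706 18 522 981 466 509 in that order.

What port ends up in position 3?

535 hashes to 2; slot 2 is free → place at 2.
782 hashes to 2; 2 taken → place at 3.
825 hashes to 6; slot 6 is free → place at 6.
706 hashes to 4; slot 4 is free → place at 4.
18 hashes to 5; slot 5 is free → place at 5.
522 hashes to 2; 2,3,4,5,6 taken → place at 7.
981 hashes to 6; 6,7 taken → place at 8.
466 hashes to 11; slot 11 is free → place at 11.
509 hashes to 2; 2,3,4,5,6,7,8 taken → place at 9.
Table: [—, —, 535, 782, 706, 18, 825, 522, 981, 509, —, 466, —]

782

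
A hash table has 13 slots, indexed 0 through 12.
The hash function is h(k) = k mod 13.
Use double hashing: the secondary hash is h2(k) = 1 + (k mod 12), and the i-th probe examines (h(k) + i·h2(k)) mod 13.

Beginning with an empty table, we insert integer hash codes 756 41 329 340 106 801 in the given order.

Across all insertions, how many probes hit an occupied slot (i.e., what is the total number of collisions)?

Insert 756: h=2, slot 2 empty -> index 2.
Insert 41: h=2, h2=6, slot 2 occupied -> index 8.
Insert 329: h=4, slot 4 empty -> index 4.
Insert 340: h=2, h2=5, slot 2 occupied -> index 7.
Insert 106: h=2, h2=11, slot 2 occupied -> index 0.
Insert 801: h=8, h2=10, slot 8 occupied -> index 5.
Table: [106, -, 756, -, 329, 801, -, 340, 41, -, -, -, -]

4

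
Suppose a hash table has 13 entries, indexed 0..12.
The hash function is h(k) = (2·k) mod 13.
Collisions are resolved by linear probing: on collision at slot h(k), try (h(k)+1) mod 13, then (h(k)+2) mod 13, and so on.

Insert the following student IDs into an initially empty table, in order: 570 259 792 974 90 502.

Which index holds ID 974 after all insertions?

570: h=9 -> slot 9
259: h=11 -> slot 11
792: h=11, probe 11,12 -> slot 12
974: h=11, probe 11,12,0 -> slot 0
90: h=11, probe 11,12,0,1 -> slot 1
502: h=3 -> slot 3
Table: [974, 90, ., 502, ., ., ., ., ., 570, ., 259, 792]

0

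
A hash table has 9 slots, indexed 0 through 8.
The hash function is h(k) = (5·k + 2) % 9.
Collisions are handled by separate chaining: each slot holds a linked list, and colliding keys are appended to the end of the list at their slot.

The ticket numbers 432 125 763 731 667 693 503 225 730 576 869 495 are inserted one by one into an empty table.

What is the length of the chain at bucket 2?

Insert 432: h=2, bucket 2 empty → new chain.
Insert 125: h=6, bucket 6 empty → new chain.
Insert 763: h=1, bucket 1 empty → new chain.
Insert 731: h=3, bucket 3 empty → new chain.
Insert 667: h=7, bucket 7 empty → new chain.
Insert 693: h=2, bucket 2 nonempty → append to chain.
Insert 503: h=6, bucket 6 nonempty → append to chain.
Insert 225: h=2, bucket 2 nonempty → append to chain.
Insert 730: h=7, bucket 7 nonempty → append to chain.
Insert 576: h=2, bucket 2 nonempty → append to chain.
Insert 869: h=0, bucket 0 empty → new chain.
Insert 495: h=2, bucket 2 nonempty → append to chain.
Final buckets:
0: 869
1: 763
2: 432 -> 693 -> 225 -> 576 -> 495
3: 731
4: .
5: .
6: 125 -> 503
7: 667 -> 730
8: .

5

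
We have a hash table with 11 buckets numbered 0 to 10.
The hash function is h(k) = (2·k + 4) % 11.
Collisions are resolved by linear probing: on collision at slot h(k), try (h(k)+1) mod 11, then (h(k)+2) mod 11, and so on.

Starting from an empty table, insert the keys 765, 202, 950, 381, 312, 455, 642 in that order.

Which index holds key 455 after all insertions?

Insert 765: h=5, slot 5 empty -> index 5.
Insert 202: h=1, slot 1 empty -> index 1.
Insert 950: h=1, slot 1 occupied -> index 2.
Insert 381: h=7, slot 7 empty -> index 7.
Insert 312: h=1, slots 1,2 occupied -> index 3.
Insert 455: h=1, slots 1,2,3 occupied -> index 4.
Insert 642: h=1, slots 1,2,3,4,5 occupied -> index 6.
Table: [., 202, 950, 312, 455, 765, 642, 381, ., ., .]

4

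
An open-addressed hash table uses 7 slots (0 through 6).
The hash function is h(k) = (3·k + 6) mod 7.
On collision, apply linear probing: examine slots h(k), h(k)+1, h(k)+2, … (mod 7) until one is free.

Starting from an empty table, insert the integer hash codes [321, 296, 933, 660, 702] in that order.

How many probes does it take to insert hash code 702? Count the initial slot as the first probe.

321 hashes to 3; slot 3 is free -> place at 3.
296 hashes to 5; slot 5 is free -> place at 5.
933 hashes to 5; 5 taken -> place at 6.
660 hashes to 5; 5,6 taken -> place at 0.
702 hashes to 5; 5,6,0 taken -> place at 1.
Table: [660, 702, —, 321, —, 296, 933]

4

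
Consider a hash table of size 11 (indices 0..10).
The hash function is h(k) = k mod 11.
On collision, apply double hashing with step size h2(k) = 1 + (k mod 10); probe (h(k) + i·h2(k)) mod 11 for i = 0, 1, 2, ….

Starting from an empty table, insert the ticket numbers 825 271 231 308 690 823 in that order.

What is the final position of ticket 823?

825 hashes to 0; slot 0 is free -> place at 0.
271 hashes to 7; slot 7 is free -> place at 7.
231 hashes to 0, h2=2; 0 taken -> place at 2.
308 hashes to 0, h2=9; 0 taken -> place at 9.
690 hashes to 8; slot 8 is free -> place at 8.
823 hashes to 9, h2=4; 9,2 taken -> place at 6.
Table: [825, -, 231, -, -, -, 823, 271, 690, 308, -]

6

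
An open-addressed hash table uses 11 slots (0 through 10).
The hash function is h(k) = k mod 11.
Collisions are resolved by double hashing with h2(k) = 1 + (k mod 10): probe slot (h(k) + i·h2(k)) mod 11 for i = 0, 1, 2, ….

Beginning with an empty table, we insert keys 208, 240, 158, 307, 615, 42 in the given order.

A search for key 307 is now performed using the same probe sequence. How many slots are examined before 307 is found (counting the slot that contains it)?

Insert 208: h=10, slot 10 empty => index 10.
Insert 240: h=9, slot 9 empty => index 9.
Insert 158: h=4, slot 4 empty => index 4.
Insert 307: h=10, h2=8, slot 10 occupied => index 7.
Insert 615: h=10, h2=6, slot 10 occupied => index 5.
Insert 42: h=9, h2=3, slot 9 occupied => index 1.
Table: [_, 42, _, _, 158, 615, _, 307, _, 240, 208]
Lookup 307: h=10, h2=8, probe 10,7 → found at 7.

2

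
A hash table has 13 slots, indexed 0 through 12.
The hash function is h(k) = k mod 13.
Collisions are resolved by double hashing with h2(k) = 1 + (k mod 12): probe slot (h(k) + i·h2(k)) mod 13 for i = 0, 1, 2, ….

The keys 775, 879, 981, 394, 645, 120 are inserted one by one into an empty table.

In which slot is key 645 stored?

5

775 hashes to 8; slot 8 is free => place at 8.
879 hashes to 8, h2=4; 8 taken => place at 12.
981 hashes to 6; slot 6 is free => place at 6.
394 hashes to 4; slot 4 is free => place at 4.
645 hashes to 8, h2=10; 8 taken => place at 5.
120 hashes to 3; slot 3 is free => place at 3.
Table: [∅, ∅, ∅, 120, 394, 645, 981, ∅, 775, ∅, ∅, ∅, 879]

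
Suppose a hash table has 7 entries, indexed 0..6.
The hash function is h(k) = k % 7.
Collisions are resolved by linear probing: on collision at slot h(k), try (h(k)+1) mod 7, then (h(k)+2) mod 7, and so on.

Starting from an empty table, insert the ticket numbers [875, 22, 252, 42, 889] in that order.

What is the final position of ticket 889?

875: h=0 -> slot 0
22: h=1 -> slot 1
252: h=0, probe 0,1,2 -> slot 2
42: h=0, probe 0,1,2,3 -> slot 3
889: h=0, probe 0,1,2,3,4 -> slot 4
Table: [875, 22, 252, 42, 889, ∅, ∅]

4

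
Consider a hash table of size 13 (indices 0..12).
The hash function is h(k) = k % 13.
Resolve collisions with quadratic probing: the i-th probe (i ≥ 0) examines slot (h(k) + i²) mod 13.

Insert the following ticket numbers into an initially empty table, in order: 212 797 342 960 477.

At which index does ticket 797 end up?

212: h=4 => slot 4
797: h=4, probe 4,5 => slot 5
342: h=4, probe 4,5,8 => slot 8
960: h=11 => slot 11
477: h=9 => slot 9
Table: [∅, ∅, ∅, ∅, 212, 797, ∅, ∅, 342, 477, ∅, 960, ∅]

5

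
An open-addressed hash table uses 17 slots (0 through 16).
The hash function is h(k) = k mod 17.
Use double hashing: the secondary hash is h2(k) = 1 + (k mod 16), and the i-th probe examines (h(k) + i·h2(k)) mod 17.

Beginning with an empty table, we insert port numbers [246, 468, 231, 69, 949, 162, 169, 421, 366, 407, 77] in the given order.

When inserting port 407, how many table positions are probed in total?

Insert 246: h=8, slot 8 empty → index 8.
Insert 468: h=9, slot 9 empty → index 9.
Insert 231: h=10, slot 10 empty → index 10.
Insert 69: h=1, slot 1 empty → index 1.
Insert 949: h=14, slot 14 empty → index 14.
Insert 162: h=9, h2=3, slot 9 occupied → index 12.
Insert 169: h=16, slot 16 empty → index 16.
Insert 421: h=13, slot 13 empty → index 13.
Insert 366: h=9, h2=15, slot 9 occupied → index 7.
Insert 407: h=16, h2=8, slots 16,7 occupied → index 15.
Insert 77: h=9, h2=14, slot 9 occupied → index 6.
Table: [—, 69, —, —, —, —, 77, 366, 246, 468, 231, —, 162, 421, 949, 407, 169]

3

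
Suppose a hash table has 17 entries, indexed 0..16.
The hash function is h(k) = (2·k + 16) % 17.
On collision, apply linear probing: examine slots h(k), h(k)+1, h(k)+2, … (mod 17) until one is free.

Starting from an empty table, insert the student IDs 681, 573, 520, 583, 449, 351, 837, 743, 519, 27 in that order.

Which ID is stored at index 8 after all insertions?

681: h=1 → slot 1
573: h=6 → slot 6
520: h=2 → slot 2
583: h=9 → slot 9
449: h=13 → slot 13
351: h=4 → slot 4
837: h=7 → slot 7
743: h=6, probe 6,7,8 → slot 8
519: h=0 → slot 0
27: h=2, probe 2,3 → slot 3
Table: [519, 681, 520, 27, 351, _, 573, 837, 743, 583, _, _, _, 449, _, _, _]

743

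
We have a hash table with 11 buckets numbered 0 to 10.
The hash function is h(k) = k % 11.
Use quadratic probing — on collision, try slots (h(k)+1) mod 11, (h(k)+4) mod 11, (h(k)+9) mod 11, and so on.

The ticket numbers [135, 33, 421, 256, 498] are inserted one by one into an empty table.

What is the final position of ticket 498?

Insert 135: h=3, slot 3 empty → index 3.
Insert 33: h=0, slot 0 empty → index 0.
Insert 421: h=3, slot 3 occupied → index 4.
Insert 256: h=3, slots 3,4 occupied → index 7.
Insert 498: h=3, slots 3,4,7 occupied → index 1.
Table: [33, 498, —, 135, 421, —, —, 256, —, —, —]

1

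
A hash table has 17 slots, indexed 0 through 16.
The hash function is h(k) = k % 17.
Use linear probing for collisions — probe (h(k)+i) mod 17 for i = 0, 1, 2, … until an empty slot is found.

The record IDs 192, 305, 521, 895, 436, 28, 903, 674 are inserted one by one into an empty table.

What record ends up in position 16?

192 hashes to 5; slot 5 is free -> place at 5.
305 hashes to 16; slot 16 is free -> place at 16.
521 hashes to 11; slot 11 is free -> place at 11.
895 hashes to 11; 11 taken -> place at 12.
436 hashes to 11; 11,12 taken -> place at 13.
28 hashes to 11; 11,12,13 taken -> place at 14.
903 hashes to 2; slot 2 is free -> place at 2.
674 hashes to 11; 11,12,13,14 taken -> place at 15.
Table: [—, —, 903, —, —, 192, —, —, —, —, —, 521, 895, 436, 28, 674, 305]

305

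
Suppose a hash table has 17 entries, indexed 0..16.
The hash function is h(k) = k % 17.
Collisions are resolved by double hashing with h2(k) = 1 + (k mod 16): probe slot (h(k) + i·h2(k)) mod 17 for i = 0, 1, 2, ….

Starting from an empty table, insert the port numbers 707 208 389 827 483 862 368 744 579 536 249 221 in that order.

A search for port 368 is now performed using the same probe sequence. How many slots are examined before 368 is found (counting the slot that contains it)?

Insert 707: h=10, slot 10 empty => index 10.
Insert 208: h=4, slot 4 empty => index 4.
Insert 389: h=15, slot 15 empty => index 15.
Insert 827: h=11, slot 11 empty => index 11.
Insert 483: h=7, slot 7 empty => index 7.
Insert 862: h=12, slot 12 empty => index 12.
Insert 368: h=11, h2=1, slots 11,12 occupied => index 13.
Insert 744: h=13, h2=9, slot 13 occupied => index 5.
Insert 579: h=1, slot 1 empty => index 1.
Insert 536: h=9, slot 9 empty => index 9.
Insert 249: h=11, h2=10, slots 11,4 occupied => index 14.
Insert 221: h=0, slot 0 empty => index 0.
Table: [221, 579, ∅, ∅, 208, 744, ∅, 483, ∅, 536, 707, 827, 862, 368, 249, 389, ∅]
Lookup 368: h=11, h2=1, probe 11,12,13 → found at 13.

3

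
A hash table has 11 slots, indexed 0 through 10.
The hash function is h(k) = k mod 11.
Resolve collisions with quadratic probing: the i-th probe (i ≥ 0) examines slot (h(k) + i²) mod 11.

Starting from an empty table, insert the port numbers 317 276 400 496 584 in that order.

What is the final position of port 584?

317 hashes to 9; slot 9 is free → place at 9.
276 hashes to 1; slot 1 is free → place at 1.
400 hashes to 4; slot 4 is free → place at 4.
496 hashes to 1; 1 taken → place at 2.
584 hashes to 1; 1,2 taken → place at 5.
Table: [—, 276, 496, —, 400, 584, —, —, —, 317, —]

5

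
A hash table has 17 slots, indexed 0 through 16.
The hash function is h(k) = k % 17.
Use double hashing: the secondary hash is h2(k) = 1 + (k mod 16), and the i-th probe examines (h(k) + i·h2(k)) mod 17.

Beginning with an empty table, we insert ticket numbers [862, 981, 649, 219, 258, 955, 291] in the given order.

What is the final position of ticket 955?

Insert 862: h=12, slot 12 empty -> index 12.
Insert 981: h=12, h2=6, slot 12 occupied -> index 1.
Insert 649: h=3, slot 3 empty -> index 3.
Insert 219: h=15, slot 15 empty -> index 15.
Insert 258: h=3, h2=3, slot 3 occupied -> index 6.
Insert 955: h=3, h2=12, slots 3,15 occupied -> index 10.
Insert 291: h=2, slot 2 empty -> index 2.
Table: [_, 981, 291, 649, _, _, 258, _, _, _, 955, _, 862, _, _, 219, _]

10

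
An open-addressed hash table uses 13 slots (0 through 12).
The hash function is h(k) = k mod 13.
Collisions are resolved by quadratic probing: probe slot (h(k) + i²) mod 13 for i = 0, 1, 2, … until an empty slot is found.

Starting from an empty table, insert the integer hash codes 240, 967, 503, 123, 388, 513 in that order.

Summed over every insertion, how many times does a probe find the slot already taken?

240: h=6 => slot 6
967: h=5 => slot 5
503: h=9 => slot 9
123: h=6, probe 6,7 => slot 7
388: h=11 => slot 11
513: h=6, probe 6,7,10 => slot 10
Table: [∅, ∅, ∅, ∅, ∅, 967, 240, 123, ∅, 503, 513, 388, ∅]

3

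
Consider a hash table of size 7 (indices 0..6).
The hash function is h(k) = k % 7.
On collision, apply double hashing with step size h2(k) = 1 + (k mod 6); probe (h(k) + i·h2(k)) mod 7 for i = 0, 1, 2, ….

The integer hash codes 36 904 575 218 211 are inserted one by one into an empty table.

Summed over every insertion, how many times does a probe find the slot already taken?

36 hashes to 1; slot 1 is free => place at 1.
904 hashes to 1, h2=5; 1 taken => place at 6.
575 hashes to 1, h2=6; 1 taken => place at 0.
218 hashes to 1, h2=3; 1 taken => place at 4.
211 hashes to 1, h2=2; 1 taken => place at 3.
Table: [575, 36, _, 211, 218, _, 904]

4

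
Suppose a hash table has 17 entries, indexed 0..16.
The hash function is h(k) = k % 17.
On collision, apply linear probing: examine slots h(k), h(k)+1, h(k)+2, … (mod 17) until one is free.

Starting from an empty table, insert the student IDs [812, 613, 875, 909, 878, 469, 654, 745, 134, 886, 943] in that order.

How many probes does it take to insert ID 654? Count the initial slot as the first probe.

5

812: h=13 -> slot 13
613: h=1 -> slot 1
875: h=8 -> slot 8
909: h=8, probe 8,9 -> slot 9
878: h=11 -> slot 11
469: h=10 -> slot 10
654: h=8, probe 8,9,10,11,12 -> slot 12
745: h=14 -> slot 14
134: h=15 -> slot 15
886: h=2 -> slot 2
943: h=8, probe 8,9,10,11,12,13,14,15,16 -> slot 16
Table: [∅, 613, 886, ∅, ∅, ∅, ∅, ∅, 875, 909, 469, 878, 654, 812, 745, 134, 943]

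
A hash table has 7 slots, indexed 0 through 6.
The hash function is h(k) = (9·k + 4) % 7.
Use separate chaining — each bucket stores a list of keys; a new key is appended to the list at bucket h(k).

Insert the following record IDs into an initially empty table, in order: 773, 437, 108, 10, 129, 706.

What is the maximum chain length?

5

773 -> bucket 3
437 -> bucket 3 (collision)
108 -> bucket 3 (collision)
10 -> bucket 3 (collision)
129 -> bucket 3 (collision)
706 -> bucket 2
Final buckets:
0: -
1: -
2: 706
3: 773 -> 437 -> 108 -> 10 -> 129
4: -
5: -
6: -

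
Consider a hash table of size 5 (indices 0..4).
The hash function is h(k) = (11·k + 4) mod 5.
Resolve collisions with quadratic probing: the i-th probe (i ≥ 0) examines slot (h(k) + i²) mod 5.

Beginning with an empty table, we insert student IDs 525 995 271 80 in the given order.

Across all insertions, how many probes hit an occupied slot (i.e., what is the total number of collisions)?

4

Insert 525: h=4, slot 4 empty -> index 4.
Insert 995: h=4, slot 4 occupied -> index 0.
Insert 271: h=0, slot 0 occupied -> index 1.
Insert 80: h=4, slots 4,0 occupied -> index 3.
Table: [995, 271, _, 80, 525]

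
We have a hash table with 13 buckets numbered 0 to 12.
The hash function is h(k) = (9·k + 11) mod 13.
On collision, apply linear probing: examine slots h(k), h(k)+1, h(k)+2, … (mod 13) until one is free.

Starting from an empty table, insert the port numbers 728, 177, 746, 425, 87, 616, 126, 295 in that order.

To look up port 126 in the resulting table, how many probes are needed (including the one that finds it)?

3

Insert 728: h=11, slot 11 empty → index 11.
Insert 177: h=5, slot 5 empty → index 5.
Insert 746: h=4, slot 4 empty → index 4.
Insert 425: h=1, slot 1 empty → index 1.
Insert 87: h=1, slot 1 occupied → index 2.
Insert 616: h=4, slots 4,5 occupied → index 6.
Insert 126: h=1, slots 1,2 occupied → index 3.
Insert 295: h=1, slots 1,2,3,4,5,6 occupied → index 7.
Table: [., 425, 87, 126, 746, 177, 616, 295, ., ., ., 728, .]
Lookup 126: h=1, probe 1,2,3 → found at 3.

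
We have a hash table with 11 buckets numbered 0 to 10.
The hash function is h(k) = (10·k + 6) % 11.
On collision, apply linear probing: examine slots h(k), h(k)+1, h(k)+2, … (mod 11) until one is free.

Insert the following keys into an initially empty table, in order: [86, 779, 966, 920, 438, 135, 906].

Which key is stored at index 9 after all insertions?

Insert 86: h=8, slot 8 empty -> index 8.
Insert 779: h=8, slot 8 occupied -> index 9.
Insert 966: h=8, slots 8,9 occupied -> index 10.
Insert 920: h=10, slot 10 occupied -> index 0.
Insert 438: h=8, slots 8,9,10,0 occupied -> index 1.
Insert 135: h=3, slot 3 empty -> index 3.
Insert 906: h=2, slot 2 empty -> index 2.
Table: [920, 438, 906, 135, ∅, ∅, ∅, ∅, 86, 779, 966]

779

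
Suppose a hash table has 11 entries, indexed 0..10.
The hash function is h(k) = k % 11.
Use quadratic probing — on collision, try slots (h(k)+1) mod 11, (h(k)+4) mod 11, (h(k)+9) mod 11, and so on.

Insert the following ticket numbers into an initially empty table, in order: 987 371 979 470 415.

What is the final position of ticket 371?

9

Insert 987: h=8, slot 8 empty => index 8.
Insert 371: h=8, slot 8 occupied => index 9.
Insert 979: h=0, slot 0 empty => index 0.
Insert 470: h=8, slots 8,9 occupied => index 1.
Insert 415: h=8, slots 8,9,1 occupied => index 6.
Table: [979, 470, _, _, _, _, 415, _, 987, 371, _]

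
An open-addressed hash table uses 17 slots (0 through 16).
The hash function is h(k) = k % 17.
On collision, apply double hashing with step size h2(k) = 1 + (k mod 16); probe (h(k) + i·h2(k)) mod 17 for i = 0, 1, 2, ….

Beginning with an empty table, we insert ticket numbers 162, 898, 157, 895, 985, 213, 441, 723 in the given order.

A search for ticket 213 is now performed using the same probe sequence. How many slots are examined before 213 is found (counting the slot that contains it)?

2

162: h=9 => slot 9
898: h=14 => slot 14
157: h=4 => slot 4
895: h=11 => slot 11
985: h=16 => slot 16
213: h=9, h2=6, probe 9,15 => slot 15
441: h=16, h2=10, probe 16,9,2 => slot 2
723: h=9, h2=4, probe 9,13 => slot 13
Table: [∅, ∅, 441, ∅, 157, ∅, ∅, ∅, ∅, 162, ∅, 895, ∅, 723, 898, 213, 985]
Lookup 213: h=9, h2=6, probe 9,15 → found at 15.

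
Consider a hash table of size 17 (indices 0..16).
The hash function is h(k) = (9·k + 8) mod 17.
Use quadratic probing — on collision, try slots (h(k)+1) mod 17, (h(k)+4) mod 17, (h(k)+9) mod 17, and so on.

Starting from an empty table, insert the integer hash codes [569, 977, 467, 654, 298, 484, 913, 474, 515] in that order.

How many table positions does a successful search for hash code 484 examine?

Insert 569: h=12, slot 12 empty => index 12.
Insert 977: h=12, slot 12 occupied => index 13.
Insert 467: h=12, slots 12,13 occupied => index 16.
Insert 654: h=12, slots 12,13,16 occupied => index 4.
Insert 298: h=4, slot 4 occupied => index 5.
Insert 484: h=12, slots 12,13,16,4 occupied => index 11.
Insert 913: h=14, slot 14 empty => index 14.
Insert 474: h=7, slot 7 empty => index 7.
Insert 515: h=2, slot 2 empty => index 2.
Table: [∅, ∅, 515, ∅, 654, 298, ∅, 474, ∅, ∅, ∅, 484, 569, 977, 913, ∅, 467]
Lookup 484: h=12, probe 12,13,16,4,11 → found at 11.

5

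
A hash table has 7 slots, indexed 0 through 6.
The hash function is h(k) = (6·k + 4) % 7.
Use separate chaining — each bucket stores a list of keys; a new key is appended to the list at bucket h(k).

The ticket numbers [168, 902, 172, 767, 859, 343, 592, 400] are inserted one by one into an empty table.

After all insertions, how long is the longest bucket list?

3

168 → bucket 4
902 → bucket 5
172 → bucket 0
767 → bucket 0 (collision)
859 → bucket 6
343 → bucket 4 (collision)
592 → bucket 0 (collision)
400 → bucket 3
Final buckets:
0: 172 -> 767 -> 592
1: ∅
2: ∅
3: 400
4: 168 -> 343
5: 902
6: 859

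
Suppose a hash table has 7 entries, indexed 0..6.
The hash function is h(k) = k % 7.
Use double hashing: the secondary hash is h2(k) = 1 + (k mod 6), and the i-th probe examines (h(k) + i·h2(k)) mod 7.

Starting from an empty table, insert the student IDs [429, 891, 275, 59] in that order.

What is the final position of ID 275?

1

429 hashes to 2; slot 2 is free -> place at 2.
891 hashes to 2, h2=4; 2 taken -> place at 6.
275 hashes to 2, h2=6; 2 taken -> place at 1.
59 hashes to 3; slot 3 is free -> place at 3.
Table: [∅, 275, 429, 59, ∅, ∅, 891]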